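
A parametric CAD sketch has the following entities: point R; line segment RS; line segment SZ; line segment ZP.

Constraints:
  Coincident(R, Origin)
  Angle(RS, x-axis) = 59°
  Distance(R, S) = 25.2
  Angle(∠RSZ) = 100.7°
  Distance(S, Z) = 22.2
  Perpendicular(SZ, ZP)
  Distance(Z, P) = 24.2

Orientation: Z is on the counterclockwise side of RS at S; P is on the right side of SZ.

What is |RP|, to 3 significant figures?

55.9

R is at the origin; RS runs at 59.0° with length 25.2, so S = 25.2·(cos 59.0°, sin 59.0°) = (13.0, 21.6). ∠RSZ = 100.7°, so SZ runs at 59.0° + (180° − 100.7°) = 138° from the x-axis; with |SZ| = 22.2, Z = S + 22.2·(cos 138°, sin 138°) = (-3.60, 36.4). The perpendicularity gives ZP at right angles to SZ; with |ZP| = 24.2 on the right of SZ, P = Z + 24.2·(0.665, 0.747) = (12.5, 54.4). Then |RP| = |P − R| = 55.9.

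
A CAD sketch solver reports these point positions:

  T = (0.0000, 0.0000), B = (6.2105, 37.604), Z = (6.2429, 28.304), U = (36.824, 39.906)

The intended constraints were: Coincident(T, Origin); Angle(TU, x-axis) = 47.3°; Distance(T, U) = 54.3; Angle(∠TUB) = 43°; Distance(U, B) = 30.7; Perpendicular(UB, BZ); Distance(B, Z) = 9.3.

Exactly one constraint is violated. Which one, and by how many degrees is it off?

Perpendicular(UB, BZ) — off by 4.10°.

T = (0.00, 0.00) ✓; TU at 47.30° ✓; |TU| = 54.30 ✓; ∠TUB = 43.00° ✓; |UB| = 30.70 ✓; ∠(UB, BZ) = 85.90° ✗; |BZ| = 9.300 ✓.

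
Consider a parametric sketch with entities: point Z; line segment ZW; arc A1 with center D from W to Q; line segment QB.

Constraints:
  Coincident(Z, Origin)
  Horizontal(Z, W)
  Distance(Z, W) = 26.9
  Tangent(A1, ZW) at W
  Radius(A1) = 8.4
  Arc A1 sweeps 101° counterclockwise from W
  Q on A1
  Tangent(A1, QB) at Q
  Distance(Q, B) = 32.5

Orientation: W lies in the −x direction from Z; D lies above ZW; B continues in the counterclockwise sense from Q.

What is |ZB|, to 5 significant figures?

48.723

On A1, W sits at bearing -90° from D; a 101° counterclockwise sweep puts Q at bearing 11°, so Q = D + 8.4·(cos 11°, sin 11°) = (-18.654, 10.003). The tangent condition forces DQ to be normal to QB, so QB runs along (−sin 11°, cos 11°); with |QB| = 32.5, B = (-24.856, 41.906). Then |ZB| = |B − Z| = 48.723.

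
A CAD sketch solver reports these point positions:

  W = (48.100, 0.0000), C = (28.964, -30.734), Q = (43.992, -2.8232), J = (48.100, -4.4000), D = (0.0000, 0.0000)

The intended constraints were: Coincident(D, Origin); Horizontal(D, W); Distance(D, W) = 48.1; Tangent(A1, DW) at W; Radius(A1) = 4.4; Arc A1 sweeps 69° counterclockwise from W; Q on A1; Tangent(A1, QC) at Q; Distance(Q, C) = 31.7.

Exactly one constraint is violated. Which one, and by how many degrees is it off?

Tangent(A1, QC) at Q — off by 7.30°.

D = (0.00, 0.00) ✓; D.y = 0.00, W.y = 0.00 ✓; |DW| = 48.10 ✓; ∠(JW, WD) = 90.00° ✓; |JW| = 4.400 ✓; bearing(J→Q) − bearing(J→W) = 69.00° ✓; |JQ| = 4.400 ✓; ∠(JQ, QC) = 97.30° ✗; |QC| = 31.70 ✓.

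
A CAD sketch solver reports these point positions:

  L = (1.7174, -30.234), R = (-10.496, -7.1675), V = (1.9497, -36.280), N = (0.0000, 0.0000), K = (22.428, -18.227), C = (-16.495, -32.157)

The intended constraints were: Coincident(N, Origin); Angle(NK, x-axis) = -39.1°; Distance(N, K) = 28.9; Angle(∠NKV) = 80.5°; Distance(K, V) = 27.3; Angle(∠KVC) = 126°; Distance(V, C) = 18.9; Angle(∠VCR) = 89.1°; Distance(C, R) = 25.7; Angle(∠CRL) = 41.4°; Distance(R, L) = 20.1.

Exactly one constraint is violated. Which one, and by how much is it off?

Distance(R, L) = 20.1 — off by 6.00.

N = (0.00, 0.00) ✓; NK at -39.10° ✓; |NK| = 28.90 ✓; ∠NKV = 80.50° ✓; |KV| = 27.30 ✓; ∠KVC = 126.0° ✓; |VC| = 18.90 ✓; ∠VCR = 89.10° ✓; |CR| = 25.70 ✓; ∠CRL = 41.40° ✓; |RL| = 26.10 ✗.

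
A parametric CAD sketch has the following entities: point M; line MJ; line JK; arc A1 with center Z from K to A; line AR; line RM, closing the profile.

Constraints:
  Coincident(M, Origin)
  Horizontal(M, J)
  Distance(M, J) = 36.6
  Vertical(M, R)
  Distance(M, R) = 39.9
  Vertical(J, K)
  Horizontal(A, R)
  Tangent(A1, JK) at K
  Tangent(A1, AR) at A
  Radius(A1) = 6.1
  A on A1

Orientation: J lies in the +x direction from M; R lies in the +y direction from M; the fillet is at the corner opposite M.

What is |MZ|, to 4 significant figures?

45.53

M is at the origin; MJ is horizontal with |MJ| = 36.6 and J on the +x side, so J = (36.60, 0.000). M and R share the same x with |MR| = 39.9 and R on the +y side, so R = (0.000, 39.90). The virtual corner opposite M is at (36.60, 39.90). Since A1 is tangent to JK there, ZK ⟂ JK and tangency of A1 to AR means the radius ZA is perpendicular to AR, with radius 6.1, so the center Z sits 6.1 in from both sides at Z = (30.50, 33.80). Then |MZ| = |Z − M| = 45.53.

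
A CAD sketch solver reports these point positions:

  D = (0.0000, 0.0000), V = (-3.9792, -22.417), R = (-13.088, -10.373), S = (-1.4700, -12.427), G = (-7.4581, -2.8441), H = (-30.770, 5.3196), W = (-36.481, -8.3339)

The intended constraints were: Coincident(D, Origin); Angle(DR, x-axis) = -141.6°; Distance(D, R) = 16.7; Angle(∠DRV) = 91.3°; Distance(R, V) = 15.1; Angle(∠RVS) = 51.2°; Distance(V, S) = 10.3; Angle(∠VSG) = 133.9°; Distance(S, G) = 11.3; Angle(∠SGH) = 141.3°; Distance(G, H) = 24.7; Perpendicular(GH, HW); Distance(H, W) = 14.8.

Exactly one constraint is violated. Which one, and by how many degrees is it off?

Perpendicular(GH, HW) — off by 3.40°.

D = (0.00, 0.00) ✓; DR at -141.6° ✓; |DR| = 16.70 ✓; ∠DRV = 91.30° ✓; |RV| = 15.10 ✓; ∠RVS = 51.20° ✓; |VS| = 10.30 ✓; ∠VSG = 133.9° ✓; |SG| = 11.30 ✓; ∠SGH = 141.3° ✓; |GH| = 24.70 ✓; ∠(GH, HW) = 86.60° ✗; |HW| = 14.80 ✓.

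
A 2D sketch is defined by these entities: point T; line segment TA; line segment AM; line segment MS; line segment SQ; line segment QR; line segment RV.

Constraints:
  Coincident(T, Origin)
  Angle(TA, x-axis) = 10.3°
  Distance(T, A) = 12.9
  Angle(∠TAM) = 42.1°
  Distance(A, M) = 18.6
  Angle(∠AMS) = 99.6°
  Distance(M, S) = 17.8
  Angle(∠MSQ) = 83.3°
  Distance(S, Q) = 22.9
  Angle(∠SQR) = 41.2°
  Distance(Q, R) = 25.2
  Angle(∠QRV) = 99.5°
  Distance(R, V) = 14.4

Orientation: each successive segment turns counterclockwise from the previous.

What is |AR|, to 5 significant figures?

16.835

T is at the origin; TA runs at 10.3° with length 12.9, so A = (12.692, 2.3065). ∠TAM = 42.1° gives AM at 148.20° from the x-axis; with |AM| = 18.6, M = (-3.1159, 12.108). ∠AMS = 99.6° gives MS at -131.40° from the x-axis; with |MS| = 17.8, S = (-14.887, -1.2441). ∠MSQ = 83.3° gives SQ at -34.700° from the x-axis; with |SQ| = 22.9, Q = (3.9399, -14.281). ∠SQR = 41.2° gives QR at 104.10° from the x-axis; with |QR| = 25.2, R = (-2.1992, 10.160). Then |AR| = |R − A| = 16.835.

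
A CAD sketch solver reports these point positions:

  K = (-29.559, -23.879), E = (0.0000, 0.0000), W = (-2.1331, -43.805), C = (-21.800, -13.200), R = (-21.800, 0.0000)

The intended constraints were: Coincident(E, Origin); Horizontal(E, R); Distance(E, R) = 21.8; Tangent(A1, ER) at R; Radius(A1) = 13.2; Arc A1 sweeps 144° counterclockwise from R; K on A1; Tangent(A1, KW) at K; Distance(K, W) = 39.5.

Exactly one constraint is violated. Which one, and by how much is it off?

Distance(K, W) = 39.5 — off by 5.60.

E = (0.00, 0.00) ✓; E.y = 0.00, R.y = 0.00 ✓; |ER| = 21.80 ✓; ∠(CR, RE) = 90.00° ✓; |CR| = 13.20 ✓; bearing(C→K) − bearing(C→R) = 144.0° ✓; |CK| = 13.20 ✓; ∠(CK, KW) = 90.00° ✓; |KW| = 33.90 ✗.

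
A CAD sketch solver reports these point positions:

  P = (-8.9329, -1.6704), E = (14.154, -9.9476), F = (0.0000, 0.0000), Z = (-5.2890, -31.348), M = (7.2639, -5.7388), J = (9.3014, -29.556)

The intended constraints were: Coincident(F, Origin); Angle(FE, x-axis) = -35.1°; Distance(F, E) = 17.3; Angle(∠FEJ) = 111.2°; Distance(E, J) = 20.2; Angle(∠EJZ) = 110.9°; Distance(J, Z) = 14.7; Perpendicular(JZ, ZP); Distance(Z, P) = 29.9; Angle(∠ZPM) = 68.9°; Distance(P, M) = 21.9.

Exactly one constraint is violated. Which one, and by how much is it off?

Distance(P, M) = 21.9 — off by 5.20.

F = (0.00, 0.00) ✓; FE at -35.10° ✓; |FE| = 17.30 ✓; ∠FEJ = 111.2° ✓; |EJ| = 20.20 ✓; ∠EJZ = 110.9° ✓; |JZ| = 14.70 ✓; ∠(JZ, ZP) = 90.00° ✓; |ZP| = 29.90 ✓; ∠ZPM = 68.90° ✓; |PM| = 16.70 ✗.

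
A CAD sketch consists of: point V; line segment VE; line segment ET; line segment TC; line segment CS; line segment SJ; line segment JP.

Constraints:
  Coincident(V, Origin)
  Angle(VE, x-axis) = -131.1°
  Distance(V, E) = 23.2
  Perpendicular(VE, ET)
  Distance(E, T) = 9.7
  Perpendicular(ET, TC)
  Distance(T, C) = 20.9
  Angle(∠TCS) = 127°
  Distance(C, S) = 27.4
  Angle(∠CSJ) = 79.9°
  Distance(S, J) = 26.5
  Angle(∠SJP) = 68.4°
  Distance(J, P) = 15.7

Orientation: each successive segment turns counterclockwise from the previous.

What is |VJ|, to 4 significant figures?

25.95

∠TCS = 127.0° gives CS at 101.9° from the x-axis; with |CS| = 27.4, S = (0.1476, 18.70). ∠CSJ = 79.9° gives SJ at -158.0° from the x-axis; with |SJ| = 26.5, J = (-24.42, 8.774). Then |VJ| = |J − V| = 25.95.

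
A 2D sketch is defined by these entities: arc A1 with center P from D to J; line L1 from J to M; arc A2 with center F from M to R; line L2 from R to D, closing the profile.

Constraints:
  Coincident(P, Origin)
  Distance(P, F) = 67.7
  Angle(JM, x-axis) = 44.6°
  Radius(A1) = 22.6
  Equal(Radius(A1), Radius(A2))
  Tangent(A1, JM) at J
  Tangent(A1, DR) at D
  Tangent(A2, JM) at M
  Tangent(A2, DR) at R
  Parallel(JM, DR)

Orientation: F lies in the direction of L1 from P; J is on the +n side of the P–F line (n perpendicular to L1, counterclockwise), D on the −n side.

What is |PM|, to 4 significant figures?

71.37

The slot axis is L1's direction at 44.6°, so u = (cos 44.6°, sin 44.6°) = (0.7120, 0.7022) and n = (−sin 44.6°, cos 44.6°) = (-0.7022, 0.7120). P is at the origin and F lies 67.7 along u from P, so F = 67.7·u = (48.20, 47.54). Tangency of A1 to both parallel lines with radius 22.6 puts J and D at P ± 22.6·n: J = (-15.87, 16.09), D = (15.87, -16.09). Equal radii place M and R the same way about F: M = F + 22.6·n = (32.34, 63.63), R = F − 22.6·n = (64.07, 31.44). Then |PM| = |M − P| = 71.37.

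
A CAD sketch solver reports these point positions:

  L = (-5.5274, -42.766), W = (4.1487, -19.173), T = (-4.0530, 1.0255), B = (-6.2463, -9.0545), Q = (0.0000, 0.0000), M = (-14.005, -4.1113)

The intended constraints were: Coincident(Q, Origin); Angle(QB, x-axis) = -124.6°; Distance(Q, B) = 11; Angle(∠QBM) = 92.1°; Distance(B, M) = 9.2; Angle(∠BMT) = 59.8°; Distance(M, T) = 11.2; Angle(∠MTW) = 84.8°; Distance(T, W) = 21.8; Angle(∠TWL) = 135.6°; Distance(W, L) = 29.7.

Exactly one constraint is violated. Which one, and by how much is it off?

Distance(W, L) = 29.7 — off by 4.20.

Q = (0.00, 0.00) ✓; QB at -124.6° ✓; |QB| = 11.00 ✓; ∠QBM = 92.10° ✓; |BM| = 9.200 ✓; ∠BMT = 59.80° ✓; |MT| = 11.20 ✓; ∠MTW = 84.80° ✓; |TW| = 21.80 ✓; ∠TWL = 135.6° ✓; |WL| = 25.50 ✗.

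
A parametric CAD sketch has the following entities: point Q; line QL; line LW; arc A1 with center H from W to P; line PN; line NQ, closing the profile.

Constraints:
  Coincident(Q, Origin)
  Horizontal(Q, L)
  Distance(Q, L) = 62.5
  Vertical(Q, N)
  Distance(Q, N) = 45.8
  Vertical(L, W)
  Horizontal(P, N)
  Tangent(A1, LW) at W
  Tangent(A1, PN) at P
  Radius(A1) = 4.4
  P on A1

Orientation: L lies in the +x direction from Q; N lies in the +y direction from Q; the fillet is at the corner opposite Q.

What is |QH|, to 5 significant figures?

71.341

Q is at the origin; Q and L share the same y with |QL| = 62.5 and L on the +x side, so L = (62.500, 0.0000). QN is vertical with |QN| = 45.8 and N on the +y side, so N = (0.0000, 45.800). The virtual corner opposite Q is at (62.500, 45.800). A1 meets LW tangentially, so HW is at right angles to LW and the tangent condition forces HP to be normal to PN, with radius 4.4, so the center H sits 4.4 in from both sides at H = (58.100, 41.400). Then |QH| = |H − Q| = 71.341.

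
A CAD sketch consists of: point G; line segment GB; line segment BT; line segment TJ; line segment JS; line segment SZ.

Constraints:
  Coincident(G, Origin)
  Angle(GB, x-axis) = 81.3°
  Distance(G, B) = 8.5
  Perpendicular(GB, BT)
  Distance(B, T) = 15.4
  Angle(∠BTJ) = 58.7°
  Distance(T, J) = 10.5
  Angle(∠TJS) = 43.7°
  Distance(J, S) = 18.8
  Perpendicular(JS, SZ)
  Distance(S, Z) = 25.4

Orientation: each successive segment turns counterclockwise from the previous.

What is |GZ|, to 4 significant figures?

38.58

G is at the origin; GB runs at 81.3° with length 8.5, so B = (1.286, 8.402). The perpendicularity gives BT at right angles to GB, so BT runs at 171.3°; with |BT| = 15.4, T = (-13.94, 10.73). ∠BTJ = 58.7° gives TJ at -67.40° from the x-axis; with |TJ| = 10.5, J = (-9.902, 1.038). ∠TJS = 43.7° gives JS at 68.90° from the x-axis; with |JS| = 18.8, S = (-3.134, 18.58). JS ⟂ SZ, so SZ runs at 158.9°; with |SZ| = 25.4, Z = (-26.83, 27.72). Then |GZ| = |Z − G| = 38.58.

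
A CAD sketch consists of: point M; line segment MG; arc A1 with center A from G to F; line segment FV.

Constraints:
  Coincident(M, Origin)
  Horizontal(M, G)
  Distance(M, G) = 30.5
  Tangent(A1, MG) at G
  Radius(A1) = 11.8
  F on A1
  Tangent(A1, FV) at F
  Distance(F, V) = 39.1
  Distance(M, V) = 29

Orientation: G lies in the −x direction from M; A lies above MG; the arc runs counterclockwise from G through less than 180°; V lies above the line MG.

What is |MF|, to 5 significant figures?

23.023

Checks: |AF| = 11.80 ✓; ∠(AF, FV) = 90.00° ✓; |FV| = 39.10 ✓; |MV| = 29.00 ✓.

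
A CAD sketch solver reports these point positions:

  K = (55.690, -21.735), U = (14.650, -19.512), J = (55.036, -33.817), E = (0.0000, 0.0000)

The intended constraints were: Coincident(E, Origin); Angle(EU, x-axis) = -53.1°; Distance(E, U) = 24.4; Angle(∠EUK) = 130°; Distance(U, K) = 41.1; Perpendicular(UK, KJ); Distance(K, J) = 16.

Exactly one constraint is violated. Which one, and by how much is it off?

Distance(K, J) = 16 — off by 3.90.

E = (0.00, 0.00) ✓; EU at -53.10° ✓; |EU| = 24.40 ✓; ∠EUK = 130.0° ✓; |UK| = 41.10 ✓; ∠(UK, KJ) = 90.00° ✓; |KJ| = 12.10 ✗.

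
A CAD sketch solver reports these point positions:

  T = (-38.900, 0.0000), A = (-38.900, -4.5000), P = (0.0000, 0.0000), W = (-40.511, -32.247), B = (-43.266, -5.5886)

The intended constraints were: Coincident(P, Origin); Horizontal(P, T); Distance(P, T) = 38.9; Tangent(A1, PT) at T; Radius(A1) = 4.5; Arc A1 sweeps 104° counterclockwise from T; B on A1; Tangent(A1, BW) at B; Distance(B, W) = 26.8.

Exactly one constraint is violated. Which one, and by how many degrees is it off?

Tangent(A1, BW) at B — off by 8.10°.

P = (0.00, 0.00) ✓; P.y = 0.00, T.y = 0.00 ✓; |PT| = 38.90 ✓; ∠(AT, TP) = 90.00° ✓; |AT| = 4.500 ✓; bearing(A→B) − bearing(A→T) = 104.0° ✓; |AB| = 4.500 ✓; ∠(AB, BW) = 98.10° ✗; |BW| = 26.80 ✓.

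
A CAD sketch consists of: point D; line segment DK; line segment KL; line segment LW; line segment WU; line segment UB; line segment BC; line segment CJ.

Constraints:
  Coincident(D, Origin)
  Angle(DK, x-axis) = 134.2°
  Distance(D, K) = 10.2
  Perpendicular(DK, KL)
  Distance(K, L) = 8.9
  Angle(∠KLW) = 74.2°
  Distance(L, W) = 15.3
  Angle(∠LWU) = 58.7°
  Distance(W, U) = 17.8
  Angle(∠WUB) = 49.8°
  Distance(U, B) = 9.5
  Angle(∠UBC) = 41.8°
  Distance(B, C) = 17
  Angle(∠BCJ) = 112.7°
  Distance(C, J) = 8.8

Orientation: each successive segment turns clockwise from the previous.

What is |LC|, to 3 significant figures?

23.0

∠WUB = 49.8° gives UB at 46.9° from the x-axis; with |UB| = 9.5, B = (-4.74, 7.90). ∠UBC = 41.8° gives BC at -91.3° from the x-axis; with |BC| = 17.0, C = (-5.13, -9.10). Then |LC| = |C − L| = 23.0.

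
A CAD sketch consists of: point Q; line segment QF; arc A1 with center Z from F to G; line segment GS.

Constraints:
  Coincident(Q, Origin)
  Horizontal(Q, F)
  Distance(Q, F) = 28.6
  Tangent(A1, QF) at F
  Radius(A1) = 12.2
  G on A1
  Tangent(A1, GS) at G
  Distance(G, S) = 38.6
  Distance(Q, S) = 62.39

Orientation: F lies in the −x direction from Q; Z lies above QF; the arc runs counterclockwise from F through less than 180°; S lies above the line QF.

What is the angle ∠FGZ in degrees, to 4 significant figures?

32.41°

Checks: |ZG| = 12.20 ✓; ∠(ZG, GS) = 90.00° ✓; |GS| = 38.60 ✓; |QS| = 62.39 ✓.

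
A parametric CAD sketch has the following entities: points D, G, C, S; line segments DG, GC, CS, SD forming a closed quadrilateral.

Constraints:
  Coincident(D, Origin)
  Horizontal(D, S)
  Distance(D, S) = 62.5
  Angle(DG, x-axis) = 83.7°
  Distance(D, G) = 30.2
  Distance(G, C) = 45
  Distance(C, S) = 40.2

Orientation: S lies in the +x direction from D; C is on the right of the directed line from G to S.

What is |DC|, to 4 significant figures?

25.69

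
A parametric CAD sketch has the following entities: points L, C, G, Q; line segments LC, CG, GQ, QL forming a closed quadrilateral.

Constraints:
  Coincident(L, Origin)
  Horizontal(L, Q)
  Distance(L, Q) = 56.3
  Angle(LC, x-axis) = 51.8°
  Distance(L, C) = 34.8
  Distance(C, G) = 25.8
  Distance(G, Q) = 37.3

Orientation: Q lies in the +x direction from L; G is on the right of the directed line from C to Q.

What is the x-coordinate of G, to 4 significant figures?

19.04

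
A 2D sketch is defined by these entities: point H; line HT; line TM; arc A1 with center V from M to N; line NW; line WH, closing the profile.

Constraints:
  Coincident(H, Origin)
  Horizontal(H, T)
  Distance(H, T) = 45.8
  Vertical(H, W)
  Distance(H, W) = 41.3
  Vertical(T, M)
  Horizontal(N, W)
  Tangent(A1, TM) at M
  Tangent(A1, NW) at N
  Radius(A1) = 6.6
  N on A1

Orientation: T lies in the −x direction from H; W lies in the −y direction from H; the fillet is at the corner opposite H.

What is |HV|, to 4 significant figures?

52.35

H and W share the same x with |HW| = 41.3 and W on the −y side, so W = (0.000, -41.30). The virtual corner opposite H is at (-45.80, -41.30). Tangency of A1 to TM means the radius VM is perpendicular to TM and since A1 is tangent to NW there, VN ⟂ NW, with radius 6.6, so the center V sits 6.6 in from both sides at V = (-39.20, -34.70). Then |HV| = |V − H| = 52.35.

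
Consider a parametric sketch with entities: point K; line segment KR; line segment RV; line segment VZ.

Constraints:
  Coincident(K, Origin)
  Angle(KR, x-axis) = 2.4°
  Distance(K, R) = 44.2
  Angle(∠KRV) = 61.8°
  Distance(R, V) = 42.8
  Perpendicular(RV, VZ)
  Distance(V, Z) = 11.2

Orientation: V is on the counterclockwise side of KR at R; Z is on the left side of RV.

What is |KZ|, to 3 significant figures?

35.4

K is at the origin; KR runs at 2.4° with length 44.2, so R = 44.2·(cos 2.4°, sin 2.4°) = (44.2, 1.85). ∠KRV = 61.8°, so RV runs at 2.4° + (180° − 61.8°) = 121° from the x-axis; with |RV| = 42.8, V = R + 42.8·(cos 121°, sin 121°) = (22.4, 38.7). The perpendicularity gives VZ at right angles to RV; with |VZ| = 11.2 on the left of RV, Z = V + 11.2·(-0.861, -0.509) = (12.7, 33.0). Then |KZ| = |Z − K| = 35.4.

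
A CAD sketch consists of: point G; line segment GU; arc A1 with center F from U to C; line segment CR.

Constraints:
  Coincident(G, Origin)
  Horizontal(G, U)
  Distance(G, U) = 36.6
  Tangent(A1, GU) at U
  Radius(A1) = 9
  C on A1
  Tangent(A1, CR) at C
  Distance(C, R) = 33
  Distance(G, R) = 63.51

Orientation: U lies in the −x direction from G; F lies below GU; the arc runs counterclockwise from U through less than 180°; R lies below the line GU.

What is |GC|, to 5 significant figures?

46.302

Checks: G = (0.00, 0.00) ✓; |FU| = 9.000 ✓; |FC| = 9.000 ✓; ∠(FC, CR) = 90.00° ✓; |CR| = 33.00 ✓; |GR| = 63.51 ✓.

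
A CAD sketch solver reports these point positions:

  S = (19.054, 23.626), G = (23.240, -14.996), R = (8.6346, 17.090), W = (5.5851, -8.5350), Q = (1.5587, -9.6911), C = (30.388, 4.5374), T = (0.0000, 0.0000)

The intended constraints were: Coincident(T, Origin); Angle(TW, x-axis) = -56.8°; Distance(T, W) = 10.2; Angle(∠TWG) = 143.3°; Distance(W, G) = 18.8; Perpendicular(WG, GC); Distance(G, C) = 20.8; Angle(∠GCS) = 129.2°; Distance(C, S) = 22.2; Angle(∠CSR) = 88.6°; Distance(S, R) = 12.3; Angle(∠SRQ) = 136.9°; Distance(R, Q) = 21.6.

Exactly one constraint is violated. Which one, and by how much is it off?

Distance(R, Q) = 21.6 — off by 6.10.

T = (0.00, 0.00) ✓; TW at -56.80° ✓; |TW| = 10.20 ✓; ∠TWG = 143.3° ✓; |WG| = 18.80 ✓; ∠(WG, GC) = 90.00° ✓; |GC| = 20.80 ✓; ∠GCS = 129.2° ✓; |CS| = 22.20 ✓; ∠CSR = 88.60° ✓; |SR| = 12.30 ✓; ∠SRQ = 136.9° ✓; |RQ| = 27.70 ✗.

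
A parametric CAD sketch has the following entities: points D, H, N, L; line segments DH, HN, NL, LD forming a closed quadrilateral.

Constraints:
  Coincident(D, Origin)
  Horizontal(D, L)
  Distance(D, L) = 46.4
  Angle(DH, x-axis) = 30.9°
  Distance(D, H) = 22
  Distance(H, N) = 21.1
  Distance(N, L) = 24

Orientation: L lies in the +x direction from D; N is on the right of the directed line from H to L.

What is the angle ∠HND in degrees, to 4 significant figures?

54.74°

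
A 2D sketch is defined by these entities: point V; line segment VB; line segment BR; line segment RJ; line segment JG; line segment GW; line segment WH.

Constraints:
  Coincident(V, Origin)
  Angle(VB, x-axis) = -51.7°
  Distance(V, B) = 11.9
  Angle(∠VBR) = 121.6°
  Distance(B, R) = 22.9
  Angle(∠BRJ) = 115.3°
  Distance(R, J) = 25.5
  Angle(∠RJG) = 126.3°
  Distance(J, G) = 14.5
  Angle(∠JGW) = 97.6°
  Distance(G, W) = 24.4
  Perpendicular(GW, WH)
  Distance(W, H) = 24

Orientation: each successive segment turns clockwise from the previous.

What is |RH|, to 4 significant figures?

11.31

V is at the origin; VB runs at -51.7° with length 11.9, so B = (7.375, -9.339). ∠VBR = 121.6° gives BR at -110.1° from the x-axis; with |BR| = 22.9, R = (-0.4944, -30.84). ∠BRJ = 115.3° gives RJ at -174.8° from the x-axis; with |RJ| = 25.5, J = (-25.89, -33.16). ∠RJG = 126.3° gives JG at 131.5° from the x-axis; with |JG| = 14.5, G = (-35.50, -22.30). ∠JGW = 97.6° gives GW at 49.10° from the x-axis; with |GW| = 24.4, W = (-19.52, -3.853). The perpendicularity gives WH at right angles to GW, so WH runs at -40.90°; with |WH| = 24.0, H = (-1.381, -19.57). Then |RH| = |H − R| = 11.31.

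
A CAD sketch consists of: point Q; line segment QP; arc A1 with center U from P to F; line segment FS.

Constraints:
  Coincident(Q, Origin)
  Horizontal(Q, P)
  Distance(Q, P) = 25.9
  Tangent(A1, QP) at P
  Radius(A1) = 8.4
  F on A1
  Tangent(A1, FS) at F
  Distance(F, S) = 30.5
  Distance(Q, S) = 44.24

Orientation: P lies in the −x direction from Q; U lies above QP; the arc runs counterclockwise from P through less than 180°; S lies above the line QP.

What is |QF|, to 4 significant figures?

19.74

Checks: |UF| = 8.400 ✓; ∠(UF, FS) = 90.00° ✓; |FS| = 30.50 ✓; |QS| = 44.24 ✓.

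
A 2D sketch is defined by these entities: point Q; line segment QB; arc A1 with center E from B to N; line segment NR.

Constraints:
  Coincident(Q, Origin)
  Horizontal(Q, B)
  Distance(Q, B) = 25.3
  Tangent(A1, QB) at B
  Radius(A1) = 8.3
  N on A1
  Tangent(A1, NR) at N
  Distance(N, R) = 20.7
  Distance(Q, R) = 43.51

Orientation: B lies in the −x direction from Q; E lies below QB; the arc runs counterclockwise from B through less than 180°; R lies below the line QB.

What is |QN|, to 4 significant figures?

34.75

Q is at the origin; QB is horizontal with |QB| = 25.3 and B on the −x side, so B = (-25.30, 0.000). Since A1 is tangent to QB there, EB ⟂ QB, so E = B + (0, -8.3) = (-25.30, -8.300). Since EN ⟂ NR (tangency), |ER| = √(8.3² + 20.7²) = 22.30 regardless of where N sits on A1. So R lies on both circle(Q, 43.51) and circle(E, 22.30); the below-QB intersection is R = (-31.88, -29.61). N is the foot of the tangent from R: N = (-33.57, -8.978).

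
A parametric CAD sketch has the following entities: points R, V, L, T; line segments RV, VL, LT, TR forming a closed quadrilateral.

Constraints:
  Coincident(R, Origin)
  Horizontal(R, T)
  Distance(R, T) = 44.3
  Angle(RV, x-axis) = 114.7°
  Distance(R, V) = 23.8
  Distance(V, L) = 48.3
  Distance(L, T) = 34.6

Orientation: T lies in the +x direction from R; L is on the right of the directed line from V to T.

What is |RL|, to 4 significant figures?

24.87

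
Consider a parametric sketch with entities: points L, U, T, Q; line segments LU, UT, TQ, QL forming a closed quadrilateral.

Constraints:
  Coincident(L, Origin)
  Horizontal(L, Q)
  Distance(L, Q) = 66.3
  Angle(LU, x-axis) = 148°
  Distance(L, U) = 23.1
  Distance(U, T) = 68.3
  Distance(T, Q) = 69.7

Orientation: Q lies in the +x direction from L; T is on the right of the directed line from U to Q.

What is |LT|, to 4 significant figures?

49.08

L is at the origin; L and Q share the same y with |LQ| = 66.3 and Q in +x, so Q = (66.3, 0). LU runs at 148.0° with |LU| = 23.1, so U = (-19.59, 12.24). T is determined by |UT| = 68.3 and |TQ| = 69.7 together: it lies at the intersection of circle(U, 68.3) and circle(Q, 69.7). With |UQ| = 86.76, the foot of the radical line on UQ is 42.27 from U and the perpendicular offset is √(68.3² − 42.27²) = 53.65. Taking the right-of-UQ solution: T = (14.68, -46.84).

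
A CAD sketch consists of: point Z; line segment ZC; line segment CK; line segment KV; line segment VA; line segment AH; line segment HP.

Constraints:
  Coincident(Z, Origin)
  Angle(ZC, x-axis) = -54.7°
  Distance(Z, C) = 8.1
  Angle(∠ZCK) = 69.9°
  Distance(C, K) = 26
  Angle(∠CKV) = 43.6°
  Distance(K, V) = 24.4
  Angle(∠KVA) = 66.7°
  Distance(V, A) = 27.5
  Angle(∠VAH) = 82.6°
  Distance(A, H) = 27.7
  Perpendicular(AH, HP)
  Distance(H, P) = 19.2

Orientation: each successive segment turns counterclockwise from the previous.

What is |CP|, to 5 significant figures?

30.287

Z is at the origin; ZC runs at -54.7° with length 8.1, so C = (4.6806, -6.6107). ∠ZCK = 69.9° gives CK at 55.400° from the x-axis; with |CK| = 26.0, K = (19.445, 14.791). ∠CKV = 43.6° gives KV at -168.20° from the x-axis; with |KV| = 24.4, V = (-4.4398, 9.8011). ∠KVA = 66.7° gives VA at -54.900° from the x-axis; with |VA| = 27.5, A = (11.373, -12.698). ∠VAH = 82.6° gives AH at 42.500° from the x-axis; with |AH| = 27.7, H = (31.795, 6.0159). AH ⟂ HP, so HP runs at 132.50°; with |HP| = 19.2, P = (18.824, 20.172). Then |CP| = |P − C| = 30.287.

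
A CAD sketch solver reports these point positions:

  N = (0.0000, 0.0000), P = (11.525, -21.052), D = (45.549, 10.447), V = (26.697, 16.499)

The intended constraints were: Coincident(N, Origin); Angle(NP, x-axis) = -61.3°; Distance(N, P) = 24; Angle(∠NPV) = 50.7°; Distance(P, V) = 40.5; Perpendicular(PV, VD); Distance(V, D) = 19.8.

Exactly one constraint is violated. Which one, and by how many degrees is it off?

Perpendicular(PV, VD) — off by 4.20°.

N = (0.00, 0.00) ✓; NP at -61.30° ✓; |NP| = 24.00 ✓; ∠NPV = 50.70° ✓; |PV| = 40.50 ✓; ∠(PV, VD) = 85.80° ✗; |VD| = 19.80 ✓.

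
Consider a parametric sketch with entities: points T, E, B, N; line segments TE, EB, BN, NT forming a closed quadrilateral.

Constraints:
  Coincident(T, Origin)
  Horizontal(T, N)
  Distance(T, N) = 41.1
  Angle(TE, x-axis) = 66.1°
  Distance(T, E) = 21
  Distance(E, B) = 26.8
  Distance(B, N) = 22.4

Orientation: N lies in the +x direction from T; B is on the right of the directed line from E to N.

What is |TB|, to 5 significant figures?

20.056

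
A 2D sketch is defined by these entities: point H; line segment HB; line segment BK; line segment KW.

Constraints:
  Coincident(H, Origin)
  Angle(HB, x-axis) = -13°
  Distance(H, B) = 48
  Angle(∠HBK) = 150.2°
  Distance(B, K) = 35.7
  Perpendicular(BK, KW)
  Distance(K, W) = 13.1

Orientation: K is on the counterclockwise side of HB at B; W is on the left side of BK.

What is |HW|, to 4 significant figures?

78.10

H is at the origin; HB runs at -13.0° with length 48.0, so B = 48.0·(cos -13.0°, sin -13.0°) = (46.77, -10.80). ∠HBK = 150.2°, so BK runs at -13.0° + (180° − 150.2°) = 16.80° from the x-axis; with |BK| = 35.7, K = B + 35.7·(cos 16.80°, sin 16.80°) = (80.95, -0.4792). BK is perpendicular to KW; with |KW| = 13.1 on the left of BK, W = K + 13.1·(-0.2890, 0.9573) = (77.16, 12.06). Then |HW| = |W − H| = 78.10.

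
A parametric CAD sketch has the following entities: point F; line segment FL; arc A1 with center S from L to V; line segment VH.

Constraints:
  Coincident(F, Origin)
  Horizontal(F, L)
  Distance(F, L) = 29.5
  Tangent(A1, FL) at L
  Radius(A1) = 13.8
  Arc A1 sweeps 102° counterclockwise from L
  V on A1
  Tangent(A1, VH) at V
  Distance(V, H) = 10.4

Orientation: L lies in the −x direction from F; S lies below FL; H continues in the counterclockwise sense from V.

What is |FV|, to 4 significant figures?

46.12

F is at the origin; FL is horizontal with |FL| = 29.5 and L on the −x side, so L = (-29.50, 0.000). The tangent condition forces SL to be normal to FL, so S = L + (0, -13.8) = (-29.50, -13.80). On A1, L sits at bearing 90° from S; a 102° counterclockwise sweep puts V at bearing 192°, so V = S + 13.8·(cos 192°, sin 192°) = (-43.00, -16.67). Then |FV| = |V − F| = 46.12.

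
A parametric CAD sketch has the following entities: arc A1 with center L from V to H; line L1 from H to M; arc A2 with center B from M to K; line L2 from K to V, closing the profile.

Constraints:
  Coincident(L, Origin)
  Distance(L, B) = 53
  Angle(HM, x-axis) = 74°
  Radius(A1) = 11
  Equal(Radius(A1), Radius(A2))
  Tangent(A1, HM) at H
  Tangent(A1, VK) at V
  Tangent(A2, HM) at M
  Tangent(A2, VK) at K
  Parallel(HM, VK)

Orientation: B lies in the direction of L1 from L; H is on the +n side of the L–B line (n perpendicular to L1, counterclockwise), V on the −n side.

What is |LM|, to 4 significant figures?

54.13

The slot axis is L1's direction at 74.0°, so u = (cos 74.0°, sin 74.0°) = (0.2756, 0.9613) and n = (−sin 74.0°, cos 74.0°) = (-0.9613, 0.2756). L is at the origin and B lies 53.0 along u from L, so B = 53.0·u = (14.61, 50.95). Tangency of A1 to both parallel lines with radius 11.0 puts H and V at L ± 11.0·n: H = (-10.57, 3.032), V = (10.57, -3.032). Equal radii place M and K the same way about B: M = B + 11.0·n = (4.035, 53.98), K = B − 11.0·n = (25.18, 47.91). Then |LM| = |M − L| = 54.13.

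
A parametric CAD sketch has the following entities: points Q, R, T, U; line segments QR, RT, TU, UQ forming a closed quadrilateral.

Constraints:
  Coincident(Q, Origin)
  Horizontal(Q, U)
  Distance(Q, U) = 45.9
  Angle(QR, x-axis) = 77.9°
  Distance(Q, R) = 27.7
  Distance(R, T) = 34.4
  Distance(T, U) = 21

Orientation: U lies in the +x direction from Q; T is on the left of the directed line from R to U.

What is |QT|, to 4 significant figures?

44.24

Q is at the origin; QU is horizontal with |QU| = 45.9 and U in +x, so U = (45.9, 0). QR runs at 77.9° with |QR| = 27.7, so R = (5.806, 27.08). T is determined by |RT| = 34.4 and |TU| = 21.0 together: it lies at the intersection of circle(R, 34.4) and circle(U, 21.0). With |RU| = 48.38, the foot of the radical line on RU is 31.86 from R and the perpendicular offset is √(34.4² − 31.86²) = 12.96. Taking the left-of-RU solution: T = (39.47, 19.99).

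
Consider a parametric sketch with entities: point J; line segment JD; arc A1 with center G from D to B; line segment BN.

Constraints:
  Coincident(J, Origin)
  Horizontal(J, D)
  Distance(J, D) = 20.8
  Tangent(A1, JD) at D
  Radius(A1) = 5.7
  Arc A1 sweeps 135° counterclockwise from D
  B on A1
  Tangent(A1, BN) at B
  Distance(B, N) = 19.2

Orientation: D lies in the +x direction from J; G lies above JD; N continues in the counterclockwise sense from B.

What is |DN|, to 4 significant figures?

25.19

J is at the origin; J and D share the same y with |JD| = 20.8 and D on the +x side, so D = (20.80, 0.000). Tangency of A1 to JD means the radius GD is perpendicular to JD, so G = D + (0, 5.7) = (20.80, 5.700). On A1, D sits at bearing -90° from G; a 135° counterclockwise sweep puts B at bearing 45°, so B = G + 5.7·(cos 45°, sin 45°) = (24.83, 9.731). The tangent condition forces GB to be normal to BN, so BN runs along (−sin 45°, cos 45°); with |BN| = 19.2, N = (11.25, 23.31). Then |DN| = |N − D| = 25.19.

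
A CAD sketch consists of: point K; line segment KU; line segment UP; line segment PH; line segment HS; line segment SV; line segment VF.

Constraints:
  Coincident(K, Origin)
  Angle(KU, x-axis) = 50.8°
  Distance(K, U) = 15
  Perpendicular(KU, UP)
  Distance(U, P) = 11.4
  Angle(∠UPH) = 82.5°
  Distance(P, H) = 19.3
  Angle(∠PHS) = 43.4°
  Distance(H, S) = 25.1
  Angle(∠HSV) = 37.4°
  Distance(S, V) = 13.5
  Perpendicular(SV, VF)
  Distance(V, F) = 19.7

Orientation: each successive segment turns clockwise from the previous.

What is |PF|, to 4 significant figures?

23.74

K is at the origin; KU runs at 50.8° with length 15.0, so U = (9.480, 11.62). KU is perpendicular to UP, so UP runs at -39.20°; with |UP| = 11.4, P = (18.31, 4.419). ∠UPH = 82.5° gives PH at -136.7° from the x-axis; with |PH| = 19.3, H = (4.269, -8.817). ∠PHS = 43.4° gives HS at 86.70° from the x-axis; with |HS| = 25.1, S = (5.714, 16.24). ∠HSV = 37.4° gives SV at -55.90° from the x-axis; with |SV| = 13.5, V = (13.28, 5.062). SV ⟂ VF, so VF runs at -145.9°; with |VF| = 19.7, F = (-3.031, -5.982). Then |PF| = |F − P| = 23.74.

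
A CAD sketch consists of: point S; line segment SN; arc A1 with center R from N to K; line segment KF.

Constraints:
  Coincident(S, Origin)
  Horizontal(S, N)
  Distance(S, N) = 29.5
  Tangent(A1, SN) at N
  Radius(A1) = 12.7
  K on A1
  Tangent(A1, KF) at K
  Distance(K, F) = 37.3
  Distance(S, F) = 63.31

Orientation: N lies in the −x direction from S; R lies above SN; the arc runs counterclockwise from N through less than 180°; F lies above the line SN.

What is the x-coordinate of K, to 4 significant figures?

-18.47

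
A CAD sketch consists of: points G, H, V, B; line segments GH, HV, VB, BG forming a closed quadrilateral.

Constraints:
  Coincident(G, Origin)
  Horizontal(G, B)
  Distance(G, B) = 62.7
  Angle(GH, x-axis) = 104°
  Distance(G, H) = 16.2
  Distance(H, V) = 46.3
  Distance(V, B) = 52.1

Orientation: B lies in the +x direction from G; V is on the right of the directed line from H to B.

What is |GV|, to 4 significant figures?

30.75

G is at the origin; GB is horizontal with |GB| = 62.7 and B in +x, so B = (62.7, 0). GH runs at 104.0° with |GH| = 16.2, so H = (-3.919, 15.72). V is determined by |HV| = 46.3 and |VB| = 52.1 together: it lies at the intersection of circle(H, 46.3) and circle(B, 52.1). With |HB| = 68.45, the foot of the radical line on HB is 30.06 from H and the perpendicular offset is √(46.3² − 30.06²) = 35.22. Taking the right-of-HB solution: V = (17.25, -25.46).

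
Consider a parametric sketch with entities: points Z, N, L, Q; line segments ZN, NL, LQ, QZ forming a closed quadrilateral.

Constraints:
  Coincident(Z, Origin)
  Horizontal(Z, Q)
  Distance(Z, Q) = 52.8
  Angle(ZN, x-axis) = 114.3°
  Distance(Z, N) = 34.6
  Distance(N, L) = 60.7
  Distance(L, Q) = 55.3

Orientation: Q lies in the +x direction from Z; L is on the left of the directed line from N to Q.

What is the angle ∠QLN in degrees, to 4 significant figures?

79.23°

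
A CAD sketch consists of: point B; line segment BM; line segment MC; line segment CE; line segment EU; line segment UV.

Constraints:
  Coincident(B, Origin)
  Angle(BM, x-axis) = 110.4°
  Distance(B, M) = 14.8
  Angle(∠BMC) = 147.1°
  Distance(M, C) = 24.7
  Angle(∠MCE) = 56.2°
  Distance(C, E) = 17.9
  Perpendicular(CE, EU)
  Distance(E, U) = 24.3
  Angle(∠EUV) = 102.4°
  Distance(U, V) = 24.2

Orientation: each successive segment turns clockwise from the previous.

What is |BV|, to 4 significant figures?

33.22

CE ⟂ EU, so EU runs at -136.3°; with |EU| = 24.3, U = (-5.014, 8.257). ∠EUV = 102.4° gives UV at 146.1° from the x-axis; with |UV| = 24.2, V = (-25.10, 21.75). Then |BV| = |V − B| = 33.22.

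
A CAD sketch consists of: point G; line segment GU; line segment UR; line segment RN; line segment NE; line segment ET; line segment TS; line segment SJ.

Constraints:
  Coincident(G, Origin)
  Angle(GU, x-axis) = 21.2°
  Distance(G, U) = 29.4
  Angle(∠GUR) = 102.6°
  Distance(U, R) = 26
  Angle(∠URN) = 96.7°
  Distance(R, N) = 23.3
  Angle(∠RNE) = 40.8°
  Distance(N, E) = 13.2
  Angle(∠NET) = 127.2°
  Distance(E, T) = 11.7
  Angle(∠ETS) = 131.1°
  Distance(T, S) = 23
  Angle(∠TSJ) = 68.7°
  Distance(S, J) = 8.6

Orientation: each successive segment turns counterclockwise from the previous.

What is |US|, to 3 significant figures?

40.2

G is at the origin; GU runs at 21.2° with length 29.4, so U = (27.4, 10.6). ∠GUR = 102.6° gives UR at 98.6° from the x-axis; with |UR| = 26.0, R = (23.5, 36.3). ∠URN = 96.7° gives RN at -178° from the x-axis; with |RN| = 23.3, N = (0.235, 35.6). ∠RNE = 40.8° gives NE at -38.9° from the x-axis; with |NE| = 13.2, E = (10.5, 27.3). ∠NET = 127.2° gives ET at 13.9° from the x-axis; with |ET| = 11.7, T = (21.9, 30.1). ∠ETS = 131.1° gives TS at 62.8° from the x-axis; with |TS| = 23.0, S = (32.4, 50.5). Then |US| = |S − U| = 40.2.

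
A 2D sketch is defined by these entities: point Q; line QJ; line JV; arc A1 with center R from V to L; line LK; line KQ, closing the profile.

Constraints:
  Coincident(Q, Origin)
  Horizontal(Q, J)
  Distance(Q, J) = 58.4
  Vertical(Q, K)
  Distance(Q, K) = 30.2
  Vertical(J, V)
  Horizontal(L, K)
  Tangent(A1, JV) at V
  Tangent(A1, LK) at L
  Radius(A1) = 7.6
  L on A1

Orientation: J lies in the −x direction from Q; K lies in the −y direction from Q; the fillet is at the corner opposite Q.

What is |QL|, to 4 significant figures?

59.10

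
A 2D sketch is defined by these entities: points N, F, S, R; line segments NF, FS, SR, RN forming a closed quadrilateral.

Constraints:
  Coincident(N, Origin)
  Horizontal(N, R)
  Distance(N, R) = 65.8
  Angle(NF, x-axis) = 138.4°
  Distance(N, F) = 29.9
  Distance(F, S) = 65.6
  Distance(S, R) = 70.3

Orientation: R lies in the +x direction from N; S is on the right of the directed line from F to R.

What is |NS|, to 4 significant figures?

39.39

Checks: |FS| = 65.60 ✓; |SR| = 70.30 ✓.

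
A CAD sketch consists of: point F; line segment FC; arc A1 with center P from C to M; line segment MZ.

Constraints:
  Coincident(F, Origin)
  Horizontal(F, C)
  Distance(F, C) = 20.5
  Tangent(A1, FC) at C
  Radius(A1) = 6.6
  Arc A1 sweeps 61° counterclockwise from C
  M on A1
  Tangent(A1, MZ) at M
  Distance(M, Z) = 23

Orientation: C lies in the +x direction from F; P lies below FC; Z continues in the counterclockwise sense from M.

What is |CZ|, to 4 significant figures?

28.97

F is at the origin; F and C share the same y with |FC| = 20.5 and C on the +x side, so C = (20.50, 0.000). A1 meets FC tangentially, so PC is at right angles to FC, so P = C + (0, -6.6) = (20.50, -6.600). On A1, C sits at bearing 90° from P; a 61° counterclockwise sweep puts M at bearing 151°, so M = P + 6.6·(cos 151°, sin 151°) = (14.73, -3.400). A1 meets MZ tangentially, so PM is at right angles to MZ, so MZ runs along (−sin 151°, cos 151°); with |MZ| = 23.0, Z = (3.577, -23.52). Then |CZ| = |Z − C| = 28.97.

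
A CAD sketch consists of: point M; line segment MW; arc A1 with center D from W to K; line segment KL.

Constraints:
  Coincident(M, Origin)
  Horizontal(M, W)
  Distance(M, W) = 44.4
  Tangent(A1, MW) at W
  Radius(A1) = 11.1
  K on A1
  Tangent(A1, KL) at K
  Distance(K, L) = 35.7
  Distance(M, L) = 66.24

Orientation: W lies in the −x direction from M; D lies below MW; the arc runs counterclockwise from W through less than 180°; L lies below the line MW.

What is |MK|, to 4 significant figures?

56.86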